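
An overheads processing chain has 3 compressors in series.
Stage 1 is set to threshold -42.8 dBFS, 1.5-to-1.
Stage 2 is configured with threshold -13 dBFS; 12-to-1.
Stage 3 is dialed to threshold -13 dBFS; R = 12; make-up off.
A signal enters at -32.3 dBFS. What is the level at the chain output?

Stage 1: -32.3 dBFS is 10.5 dB over -42.8 dBFS; at 1.5:1 that becomes 7 dB over, giving -35.8 dBFS.
Stage 2: -35.8 dBFS is at or below the -13 dBFS threshold — no compression; output -35.8 dBFS.
Stage 3: below threshold (-35.8 ≤ -13); passes unchanged; output -35.8 dBFS.

-35.8 dBFS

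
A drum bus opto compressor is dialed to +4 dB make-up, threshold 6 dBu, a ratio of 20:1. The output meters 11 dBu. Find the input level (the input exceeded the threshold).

26 dBu

Before make-up, the level was 11 − 4 = 7 dBu.
Post-compression overshoot = 7 − 6 = 1 dB.
Before 20:1 compression the overshoot was 1 × 20 = 20 dB, so input = 6 + 20 = 26 dBu.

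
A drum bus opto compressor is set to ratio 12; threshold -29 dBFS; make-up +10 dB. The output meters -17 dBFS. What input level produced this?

-5 dBFS

Before make-up, the level was -17 − 10 = -27 dBFS.
That's 2 dB above the -29 dBFS threshold.
Undo the ratio: input overshoot = 2 × 12 = 24 dB, giving input = -5 dBFS.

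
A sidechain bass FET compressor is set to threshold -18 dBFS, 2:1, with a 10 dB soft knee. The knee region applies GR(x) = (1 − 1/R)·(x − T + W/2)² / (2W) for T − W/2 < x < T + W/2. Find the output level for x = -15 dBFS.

x − T + W/2 = -15 − (-18) + 5 = 8.
GR = (1 − 1/2) × 8² / 20 = 0.5 × 64 / 20 = 1.6 dB.
Output = -15 − 1.6 = -16.6 dBFS.

-16.6 dBFS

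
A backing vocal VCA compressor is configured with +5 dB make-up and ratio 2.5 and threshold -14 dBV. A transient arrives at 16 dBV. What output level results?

3 dBV

16 dBV sits 30 dB over threshold.
The 30 dB excess becomes 12 dB after 2.5:1 reduction.
Output = -14 + 12 = -2 dBV; make-up adds 5 dB, giving 3 dBV.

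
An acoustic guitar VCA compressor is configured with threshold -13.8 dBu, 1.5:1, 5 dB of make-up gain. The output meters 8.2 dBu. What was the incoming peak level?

11.7 dBu

Before make-up, the level was 8.2 − 5 = 3.2 dBu.
That's 17 dB above the -13.8 dBu threshold.
Undo the ratio: input overshoot = 17 × 1.5 = 25.5 dB, giving input = 11.7 dBu.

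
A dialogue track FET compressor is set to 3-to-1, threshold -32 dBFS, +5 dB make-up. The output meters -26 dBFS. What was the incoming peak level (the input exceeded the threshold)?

Stripping the +5 dB make-up gives -31 dBFS at the gain stage.
That's 1 dB above the -32 dBFS threshold.
Undo the ratio: input overshoot = 1 × 3 = 3 dB, giving input = -29 dBFS.

-29 dBFS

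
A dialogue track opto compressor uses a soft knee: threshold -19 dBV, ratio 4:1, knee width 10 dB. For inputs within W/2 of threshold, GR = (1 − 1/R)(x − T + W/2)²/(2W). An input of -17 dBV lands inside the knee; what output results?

x − T + W/2 = -17 − (-19) + 5 = 7.
GR = (1 − 1/4) × 7² / 20 = 0.75 × 49 / 20 = 1.8375 dB.
Output = -17 − 1.8375 = -18.8375 dBV.

-18.8375 dBV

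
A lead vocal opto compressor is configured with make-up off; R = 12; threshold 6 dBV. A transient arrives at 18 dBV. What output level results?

7 dBV

18 dBV sits 12 dB over threshold.
12:1 compression reduces that to 12/12 = 1 dB over.
So the level is 6 + 1 = 7 dBV.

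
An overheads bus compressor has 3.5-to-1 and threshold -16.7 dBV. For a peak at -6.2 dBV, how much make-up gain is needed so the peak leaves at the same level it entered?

Without make-up, output = threshold + overshoot/3.5 = -16.7 + 3 = -13.7 dBV.
Gap to target: 7.5 dB.

7.5 dB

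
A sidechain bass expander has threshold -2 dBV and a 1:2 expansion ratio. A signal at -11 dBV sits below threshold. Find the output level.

The input is 9 dB below the -2 dBV threshold.
A 1:2 expander multiplies undershoot by 2: 9 × 2 = 18 dB below threshold.
Output = -2 − 18 = -20 dBV.

-20 dBV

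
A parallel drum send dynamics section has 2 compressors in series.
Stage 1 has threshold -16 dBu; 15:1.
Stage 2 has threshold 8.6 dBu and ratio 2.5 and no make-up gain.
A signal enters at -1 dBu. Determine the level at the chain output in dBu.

Stage 1: overshoot 15 dB → 15/15 = 1 dB → -15 dBu.
Stage 2: -15 dBu is at or below the 8.6 dBu threshold — no compression; output -15 dBu.

-15 dBu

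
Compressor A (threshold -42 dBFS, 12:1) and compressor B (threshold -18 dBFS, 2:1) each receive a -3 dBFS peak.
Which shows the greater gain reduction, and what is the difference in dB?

A: overshoot 39 dB → output overshoot 3.25 dB → GR 35.75 dB.
B: overshoot 15 dB → output overshoot 7.5 dB → GR 7.5 dB.
Difference: 28.25 dB in favour of A.

A, by 28.25 dB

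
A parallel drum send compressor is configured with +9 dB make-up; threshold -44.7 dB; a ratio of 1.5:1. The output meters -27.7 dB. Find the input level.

Before make-up, the level was -27.7 − 9 = -36.7 dB.
The compressed level sits -36.7 − (-44.7) = 8 dB over threshold.
Undo the ratio: input overshoot = 8 × 1.5 = 12 dB, giving input = -32.7 dB.

-32.7 dB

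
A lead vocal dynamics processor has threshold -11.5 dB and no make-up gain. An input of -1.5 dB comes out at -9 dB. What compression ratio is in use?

Input overshoot = -1.5 − (-11.5) = 10 dB; output overshoot = -9 − (-11.5) = 2.5 dB.
Ratio = 10 / 2.5 = 4.

4:1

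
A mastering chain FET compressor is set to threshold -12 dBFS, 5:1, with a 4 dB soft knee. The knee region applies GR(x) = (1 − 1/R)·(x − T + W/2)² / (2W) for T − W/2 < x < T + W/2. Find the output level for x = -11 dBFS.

x − T + W/2 = -11 − (-12) + 2 = 3.
GR = (1 − 1/5) × 3² / 8 = 0.8 × 9 / 8 = 0.9 dB.
Output = -11 − 0.9 = -11.9 dBFS.

-11.9 dBFS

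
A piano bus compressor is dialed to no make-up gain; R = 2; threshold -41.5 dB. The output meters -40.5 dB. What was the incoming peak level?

Post-compression overshoot = -40.5 − (-41.5) = 1 dB.
Before 2:1 compression the overshoot was 1 × 2 = 2 dB, so input = -41.5 + 2 = -39.5 dB.

-39.5 dB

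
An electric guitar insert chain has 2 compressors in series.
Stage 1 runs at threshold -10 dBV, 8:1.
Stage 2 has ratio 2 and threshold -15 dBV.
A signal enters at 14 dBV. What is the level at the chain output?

Stage 1: overshoot 24 dB → 24/8 = 3 dB → -7 dBV.
Stage 2: -7 dBV is 8 dB over -15 dBV; at 2:1 that becomes 4 dB over, giving -11 dBV.

-11 dBV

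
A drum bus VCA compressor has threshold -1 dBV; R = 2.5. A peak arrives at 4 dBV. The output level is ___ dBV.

The input is 5 dB above the -1 dBV threshold.
The 5 dB excess becomes 2 dB after 2.5:1 reduction.
Output = -1 + 2 = 1 dBV.

1 dBV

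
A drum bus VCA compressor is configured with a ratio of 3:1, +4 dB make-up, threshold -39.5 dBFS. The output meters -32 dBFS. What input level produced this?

Before make-up, the level was -32 − 4 = -36 dBFS.
The compressed level sits -36 − (-39.5) = 3.5 dB over threshold.
Before 3:1 compression the overshoot was 3.5 × 3 = 10.5 dB, so input = -39.5 + 10.5 = -29 dBFS.

-29 dBFS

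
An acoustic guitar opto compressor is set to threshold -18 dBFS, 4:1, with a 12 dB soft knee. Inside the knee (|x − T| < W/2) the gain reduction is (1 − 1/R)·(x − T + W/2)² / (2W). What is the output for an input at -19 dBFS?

-19.78125 dBFS

x − T + W/2 = -19 − (-18) + 6 = 5.
GR = (1 − 1/4) × 5² / 24 = 0.75 × 25 / 24 = 0.78125 dB.
Output = -19 − 0.78125 = -19.78125 dBFS.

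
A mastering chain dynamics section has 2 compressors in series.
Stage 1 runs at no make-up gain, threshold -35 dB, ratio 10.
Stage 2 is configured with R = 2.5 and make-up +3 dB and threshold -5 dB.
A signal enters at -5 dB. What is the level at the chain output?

Stage 1: -5 dB is 30 dB over -35 dB; at 10:1 that becomes 3 dB over, giving -32 dB.
Stage 2: -32 dB ≤ -5 dB, so stage 2 doesn't engage; make-up brings it to -29 dB.

-29 dB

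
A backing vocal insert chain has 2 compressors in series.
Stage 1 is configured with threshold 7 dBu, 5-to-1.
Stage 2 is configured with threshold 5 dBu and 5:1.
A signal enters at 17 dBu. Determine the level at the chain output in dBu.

5.8 dBu

Stage 1: overshoot 10 dB → 10/5 = 2 dB → 9 dBu.
Stage 2: overshoot 4 dB → 4/5 = 0.8 dB → 5.8 dBu.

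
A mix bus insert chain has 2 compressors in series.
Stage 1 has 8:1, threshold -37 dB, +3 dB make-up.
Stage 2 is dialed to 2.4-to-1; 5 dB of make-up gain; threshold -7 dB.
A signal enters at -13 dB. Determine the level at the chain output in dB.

Stage 1: -13 dB is 24 dB over -37 dB; at 8:1 that becomes 3 dB over, giving -34 dB; +3 dB make-up → -31 dB.
Stage 2: below threshold (-31 ≤ -7); passes unchanged; make-up brings it to -26 dB.

-26 dB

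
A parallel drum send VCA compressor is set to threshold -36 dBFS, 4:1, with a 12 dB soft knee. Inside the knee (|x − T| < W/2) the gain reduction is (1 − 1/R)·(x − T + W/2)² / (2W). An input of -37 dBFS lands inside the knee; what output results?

x − T + W/2 = -37 − (-36) + 6 = 5.
GR = (1 − 1/4) × 5² / 24 = 0.75 × 25 / 24 = 0.78125 dB.
Output = -37 − 0.78125 = -37.78125 dBFS.

-37.78125 dBFS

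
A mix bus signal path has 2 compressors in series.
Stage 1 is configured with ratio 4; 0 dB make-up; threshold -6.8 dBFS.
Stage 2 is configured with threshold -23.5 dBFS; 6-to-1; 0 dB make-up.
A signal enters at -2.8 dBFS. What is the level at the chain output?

Stage 1: 4 dB above -6.8 dBFS, reduced 4:1 to 1 dB above → -5.8 dBFS.
Stage 2: -5.8 dBFS is 17.7 dB over -23.5 dBFS; at 6:1 that becomes 2.95 dB over, giving -20.55 dBFS.

-20.55 dBFS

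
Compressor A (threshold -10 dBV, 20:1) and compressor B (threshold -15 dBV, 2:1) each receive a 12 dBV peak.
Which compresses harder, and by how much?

A: overshoot 22 dB → output overshoot 1.1 dB → GR 20.9 dB.
B: overshoot 27 dB → output overshoot 13.5 dB → GR 13.5 dB.
Difference: 7.4 dB in favour of A.

A, by 7.4 dB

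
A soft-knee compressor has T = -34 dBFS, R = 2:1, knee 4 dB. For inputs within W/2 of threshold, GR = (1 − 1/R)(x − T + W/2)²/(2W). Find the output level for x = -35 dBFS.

-35.0625 dBFS

x − T + W/2 = -35 − (-34) + 2 = 1.
GR = (1 − 1/2) × 1² / 8 = 0.5 × 1 / 8 = 0.0625 dB.
Output = -35 − 0.0625 = -35.0625 dBFS.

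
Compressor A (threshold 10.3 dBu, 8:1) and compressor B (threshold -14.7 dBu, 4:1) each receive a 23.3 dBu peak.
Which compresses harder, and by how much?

B, by 17.125 dB

A: GR = 13 − 13/8 = 11.375 dB.
B: GR = 38 − 38/4 = 28.5 dB.
B reduces 17.125 dB more.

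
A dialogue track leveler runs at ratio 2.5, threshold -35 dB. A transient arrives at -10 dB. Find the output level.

Overshoot: -10 − (-35) = 25 dB.
2.5:1 compression reduces that to 25/2.5 = 10 dB over.
So the level is -35 + 10 = -25 dB.

-25 dB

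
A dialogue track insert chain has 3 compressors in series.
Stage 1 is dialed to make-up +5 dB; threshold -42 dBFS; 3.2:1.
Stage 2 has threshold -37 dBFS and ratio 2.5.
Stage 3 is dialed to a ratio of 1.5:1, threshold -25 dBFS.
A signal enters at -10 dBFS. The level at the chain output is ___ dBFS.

-33 dBFS

Stage 1: 32 dB above -42 dBFS, reduced 3.2:1 to 10 dB above → -32 dBFS; +5 dB make-up → -27 dBFS.
Stage 2: -27 dBFS is 10 dB over -37 dBFS; at 2.5:1 that becomes 4 dB over, giving -33 dBFS.
Stage 3: -33 dBFS ≤ -25 dBFS, so stage 3 doesn't engage; output -33 dBFS.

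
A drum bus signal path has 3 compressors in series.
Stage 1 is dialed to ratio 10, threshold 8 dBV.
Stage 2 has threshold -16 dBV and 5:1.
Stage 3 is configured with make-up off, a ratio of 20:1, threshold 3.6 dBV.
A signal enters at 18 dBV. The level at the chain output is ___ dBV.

-11 dBV

Stage 1: overshoot 10 dB → 10/10 = 1 dB → 9 dBV.
Stage 2: 25 dB above -16 dBV, reduced 5:1 to 5 dB above → -11 dBV.
Stage 3: -11 dBV is at or below the 3.6 dBV threshold — no compression; output -11 dBV.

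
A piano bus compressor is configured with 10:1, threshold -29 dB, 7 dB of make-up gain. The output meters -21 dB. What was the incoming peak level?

Stripping the +7 dB make-up gives -28 dB at the gain stage.
That's 1 dB above the -29 dB threshold.
Before 10:1 compression the overshoot was 1 × 10 = 10 dB, so input = -29 + 10 = -19 dB.

-19 dB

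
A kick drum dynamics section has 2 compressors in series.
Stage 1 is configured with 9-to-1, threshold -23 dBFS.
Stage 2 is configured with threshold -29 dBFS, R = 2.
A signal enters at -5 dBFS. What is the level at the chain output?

Stage 1: 18 dB above -23 dBFS, reduced 9:1 to 2 dB above → -21 dBFS.
Stage 2: 8 dB above -29 dBFS, reduced 2:1 to 4 dB above → -25 dBFS.

-25 dBFS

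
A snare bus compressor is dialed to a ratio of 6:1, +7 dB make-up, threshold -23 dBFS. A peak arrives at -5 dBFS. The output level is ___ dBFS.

-5 dBFS sits 18 dB over threshold.
6:1 compression reduces that to 18/6 = 3 dB over.
So the level is -23 + 3 = -20 dBFS; make-up adds 7 dB, giving -13 dBFS.

-13 dBFS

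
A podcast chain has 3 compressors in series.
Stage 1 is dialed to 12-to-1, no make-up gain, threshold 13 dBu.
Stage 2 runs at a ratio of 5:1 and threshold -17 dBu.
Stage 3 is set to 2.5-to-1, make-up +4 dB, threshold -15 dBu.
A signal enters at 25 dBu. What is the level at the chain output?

-9.32 dBu

Stage 1: 25 dBu is 12 dB over 13 dBu; at 12:1 that becomes 1 dB over, giving 14 dBu.
Stage 2: 31 dB above -17 dBu, reduced 5:1 to 6.2 dB above → -10.8 dBu.
Stage 3: overshoot 4.2 dB → 4.2/2.5 = 1.68 dB → -13.32 dBu; +4 dB make-up → -9.32 dBu.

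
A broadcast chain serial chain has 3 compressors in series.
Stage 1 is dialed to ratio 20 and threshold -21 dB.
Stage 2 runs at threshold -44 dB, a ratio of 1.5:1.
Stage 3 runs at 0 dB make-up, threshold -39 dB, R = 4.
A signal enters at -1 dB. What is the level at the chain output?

Stage 1: overshoot 20 dB → 20/20 = 1 dB → -20 dB.
Stage 2: overshoot 24 dB → 24/1.5 = 16 dB → -28 dB.
Stage 3: 11 dB above -39 dB, reduced 4:1 to 2.75 dB above → -36.25 dB.

-36.25 dB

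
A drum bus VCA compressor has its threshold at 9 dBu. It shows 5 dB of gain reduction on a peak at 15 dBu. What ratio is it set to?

Input overshoot = 15 − 9 = 6 dB.
Output overshoot = 6 − 5 = 1 dB.
Ratio = input overshoot / output overshoot = 6 / 1 = 6.

6:1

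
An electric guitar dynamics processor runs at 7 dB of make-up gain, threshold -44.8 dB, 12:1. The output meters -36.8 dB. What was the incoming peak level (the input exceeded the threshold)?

Before make-up, the level was -36.8 − 7 = -43.8 dB.
That's 1 dB above the -44.8 dB threshold.
Input overshoot = R × output overshoot = 12 dB → input = -44.8 + 12 = -32.8 dB.

-32.8 dB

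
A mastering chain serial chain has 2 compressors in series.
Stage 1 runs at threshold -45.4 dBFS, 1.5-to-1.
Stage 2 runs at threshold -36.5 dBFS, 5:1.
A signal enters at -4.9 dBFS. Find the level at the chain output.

Stage 1: -4.9 dBFS is 40.5 dB over -45.4 dBFS; at 1.5:1 that becomes 27 dB over, giving -18.4 dBFS.
Stage 2: -18.4 dBFS is 18.1 dB over -36.5 dBFS; at 5:1 that becomes 3.62 dB over, giving -32.88 dBFS.

-32.88 dBFS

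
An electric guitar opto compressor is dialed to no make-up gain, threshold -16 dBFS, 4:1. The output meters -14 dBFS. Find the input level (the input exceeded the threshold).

-8 dBFS

That's 2 dB above the -16 dBFS threshold.
Before 4:1 compression the overshoot was 2 × 4 = 8 dB, so input = -16 + 8 = -8 dBFS.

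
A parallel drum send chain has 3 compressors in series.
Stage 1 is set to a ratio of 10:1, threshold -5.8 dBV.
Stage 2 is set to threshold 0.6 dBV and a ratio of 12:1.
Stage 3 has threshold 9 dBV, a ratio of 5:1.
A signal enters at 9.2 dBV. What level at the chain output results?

Stage 1: overshoot 15 dB → 15/10 = 1.5 dB → -4.3 dBV.
Stage 2: -4.3 dBV is at or below the 0.6 dBV threshold — no compression; output -4.3 dBV.
Stage 3: -4.3 dBV is at or below the 9 dBV threshold — no compression; output -4.3 dBV.

-4.3 dBV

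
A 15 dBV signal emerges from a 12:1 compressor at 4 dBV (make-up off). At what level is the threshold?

Input is 12 dB above T (since output overshoot × R = input overshoot: (4 − T)·12 = 15 − T gives T = 3 dBV).
Check: 3 + (15 − 3)/12 = 3 + 1 = 4 dBV. ✓

3 dBV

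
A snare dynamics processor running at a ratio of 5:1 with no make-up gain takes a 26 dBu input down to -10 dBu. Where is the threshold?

Gain reduction = 26 − (-10) = 36 dB; output overshoot = GR / (R − 1) = 36 / 4 = 9 dB.
Threshold = output − output overshoot = -10 − 9 = -19 dBu.

-19 dBu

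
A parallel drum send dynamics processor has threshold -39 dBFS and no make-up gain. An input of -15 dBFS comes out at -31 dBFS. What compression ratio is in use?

Input overshoot = -15 − (-39) = 24 dB; output overshoot = -31 − (-39) = 8 dB.
Ratio = 24 / 8 = 3.

3:1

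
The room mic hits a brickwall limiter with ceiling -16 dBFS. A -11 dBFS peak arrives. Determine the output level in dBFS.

-16 dBFS

A brickwall limiter is an ∞:1 compressor: any input above the ceiling is clamped to -16 dBFS.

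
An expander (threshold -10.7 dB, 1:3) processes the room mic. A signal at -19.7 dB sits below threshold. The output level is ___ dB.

-37.7 dB

The input is 9 dB below the -10.7 dB threshold.
A 1:3 expander multiplies undershoot by 3: 9 × 3 = 27 dB below threshold.
Output = -10.7 − 27 = -37.7 dB.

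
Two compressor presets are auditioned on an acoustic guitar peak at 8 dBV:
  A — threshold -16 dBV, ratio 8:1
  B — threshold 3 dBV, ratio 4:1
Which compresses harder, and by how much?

A, by 17.25 dB

A: 24 dB over, compressed to 3 dB over, so 21 dB of GR.
B: 5 dB over, compressed to 1.25 dB over, so 3.75 dB of GR.
A applies 17.25 dB more gain reduction.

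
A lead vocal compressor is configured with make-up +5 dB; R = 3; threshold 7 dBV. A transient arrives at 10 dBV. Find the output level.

13 dBV

The input is 3 dB above the 7 dBV threshold.
3:1 compression reduces that to 3/3 = 1 dB over.
So the level is 7 + 1 = 8 dBV; make-up adds 5 dB, giving 13 dBV.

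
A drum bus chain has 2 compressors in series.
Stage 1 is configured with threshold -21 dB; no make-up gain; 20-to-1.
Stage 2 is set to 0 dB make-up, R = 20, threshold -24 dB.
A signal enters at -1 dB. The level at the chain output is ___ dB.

Stage 1: overshoot 20 dB → 20/20 = 1 dB → -20 dB.
Stage 2: -20 dB is 4 dB over -24 dB; at 20:1 that becomes 0.2 dB over, giving -23.8 dB.

-23.8 dB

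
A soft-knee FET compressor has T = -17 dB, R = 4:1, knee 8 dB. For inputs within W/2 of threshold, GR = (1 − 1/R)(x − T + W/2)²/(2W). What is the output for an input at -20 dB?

x − T + W/2 = -20 − (-17) + 4 = 1.
GR = (1 − 1/4) × 1² / 16 = 0.75 × 1 / 16 = 0.046875 dB.
Output = -20 − 0.046875 = -20.046875 dB.

-20.046875 dB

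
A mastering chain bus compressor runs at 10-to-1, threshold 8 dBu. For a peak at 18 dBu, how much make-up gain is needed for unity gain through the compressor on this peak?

9 dB

Overshoot 10 dB → 10/10 = 1 dB after compression, so the compressed level is 8 + 1 = 9 dBu.
Make-up = target − compressed = 18 − 9 = 9 dB.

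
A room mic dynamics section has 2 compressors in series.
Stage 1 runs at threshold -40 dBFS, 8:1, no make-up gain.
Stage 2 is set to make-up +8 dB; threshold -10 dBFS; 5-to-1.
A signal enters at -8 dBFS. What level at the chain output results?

-28 dBFS

Stage 1: -8 dBFS is 32 dB over -40 dBFS; at 8:1 that becomes 4 dB over, giving -36 dBFS.
Stage 2: -36 dBFS ≤ -10 dBFS, so stage 2 doesn't engage; make-up brings it to -28 dBFS.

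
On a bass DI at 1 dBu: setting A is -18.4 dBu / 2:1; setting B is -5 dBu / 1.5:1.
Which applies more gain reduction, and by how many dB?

A, by 7.7 dB

A: overshoot 19.4 dB → output overshoot 9.7 dB → GR 9.7 dB.
B: overshoot 6 dB → output overshoot 4 dB → GR 2 dB.
A reduces 7.7 dB more.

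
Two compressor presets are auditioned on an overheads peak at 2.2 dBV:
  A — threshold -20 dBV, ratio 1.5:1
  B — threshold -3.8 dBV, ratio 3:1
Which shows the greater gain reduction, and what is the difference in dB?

A, by 3.4 dB

A: 22.2 dB over, compressed to 14.8 dB over, so 7.4 dB of GR.
B: 6 dB over, compressed to 2 dB over, so 4 dB of GR.
A applies 3.4 dB more gain reduction.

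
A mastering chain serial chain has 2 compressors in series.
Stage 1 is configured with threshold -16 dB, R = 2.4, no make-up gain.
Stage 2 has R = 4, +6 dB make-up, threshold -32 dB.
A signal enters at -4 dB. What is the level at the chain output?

-20.75 dB

Stage 1: 12 dB above -16 dB, reduced 2.4:1 to 5 dB above → -11 dB.
Stage 2: -11 dB is 21 dB over -32 dB; at 4:1 that becomes 5.25 dB over, giving -26.75 dB; +6 dB make-up → -20.75 dB.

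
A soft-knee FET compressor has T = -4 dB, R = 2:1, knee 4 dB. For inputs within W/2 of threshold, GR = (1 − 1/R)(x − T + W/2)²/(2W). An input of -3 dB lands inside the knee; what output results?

-3.5625 dB

x − T + W/2 = -3 − (-4) + 2 = 3.
GR = (1 − 1/2) × 3² / 8 = 0.5 × 9 / 8 = 0.5625 dB.
Output = -3 − 0.5625 = -3.5625 dB.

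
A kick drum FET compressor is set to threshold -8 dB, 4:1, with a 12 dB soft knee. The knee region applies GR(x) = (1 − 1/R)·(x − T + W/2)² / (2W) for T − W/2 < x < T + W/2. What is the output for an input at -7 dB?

-8.53125 dB

x − T + W/2 = -7 − (-8) + 6 = 7.
GR = (1 − 1/4) × 7² / 24 = 0.75 × 49 / 24 = 1.53125 dB.
Output = -7 − 1.53125 = -8.53125 dB.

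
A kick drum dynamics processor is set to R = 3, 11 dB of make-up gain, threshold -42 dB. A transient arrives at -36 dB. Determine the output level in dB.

The input is 6 dB above the -42 dB threshold.
The 6 dB excess becomes 2 dB after 3:1 reduction.
Output = -42 + 2 = -40 dB; make-up adds 11 dB, giving -29 dB.

-29 dB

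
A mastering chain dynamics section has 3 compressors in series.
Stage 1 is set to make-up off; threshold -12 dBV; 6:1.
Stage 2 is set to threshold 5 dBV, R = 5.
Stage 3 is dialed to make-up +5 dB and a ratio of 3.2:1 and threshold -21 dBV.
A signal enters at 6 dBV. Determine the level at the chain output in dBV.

-12.25 dBV

Stage 1: overshoot 18 dB → 18/6 = 3 dB → -9 dBV.
Stage 2: -9 dBV is at or below the 5 dBV threshold — no compression; output -9 dBV.
Stage 3: 12 dB above -21 dBV, reduced 3.2:1 to 3.75 dB above → -17.25 dBV; +5 dB make-up → -12.25 dBV.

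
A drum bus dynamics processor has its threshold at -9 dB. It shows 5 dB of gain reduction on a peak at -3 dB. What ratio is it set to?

Input overshoot = -3 − (-9) = 6 dB.
Output overshoot = 6 − 5 = 1 dB.
Ratio = input overshoot / output overshoot = 6 / 1 = 6.

6:1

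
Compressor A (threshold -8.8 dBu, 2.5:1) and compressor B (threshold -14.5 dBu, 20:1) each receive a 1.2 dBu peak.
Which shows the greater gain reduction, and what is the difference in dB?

A: overshoot 10 dB → output overshoot 4 dB → GR 6 dB.
B: overshoot 15.7 dB → output overshoot 0.785 dB → GR 14.915 dB.
Difference: 8.915 dB in favour of B.

B, by 8.915 dB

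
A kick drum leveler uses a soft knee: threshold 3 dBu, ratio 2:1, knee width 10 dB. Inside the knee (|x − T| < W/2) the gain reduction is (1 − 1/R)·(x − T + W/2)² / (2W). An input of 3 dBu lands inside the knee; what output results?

x − T + W/2 = 3 − 3 + 5 = 5.
GR = (1 − 1/2) × 5² / 20 = 0.5 × 25 / 20 = 0.625 dB.
Output = 3 − 0.625 = 2.375 dBu.

2.375 dBu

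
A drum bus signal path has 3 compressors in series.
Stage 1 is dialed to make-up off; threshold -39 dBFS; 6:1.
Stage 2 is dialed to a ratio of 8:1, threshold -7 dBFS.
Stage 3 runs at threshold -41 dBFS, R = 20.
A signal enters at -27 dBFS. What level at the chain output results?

-40.8 dBFS

Stage 1: 12 dB above -39 dBFS, reduced 6:1 to 2 dB above → -37 dBFS.
Stage 2: -37 dBFS ≤ -7 dBFS, so stage 2 doesn't engage; output -37 dBFS.
Stage 3: -37 dBFS is 4 dB over -41 dBFS; at 20:1 that becomes 0.2 dB over, giving -40.8 dBFS.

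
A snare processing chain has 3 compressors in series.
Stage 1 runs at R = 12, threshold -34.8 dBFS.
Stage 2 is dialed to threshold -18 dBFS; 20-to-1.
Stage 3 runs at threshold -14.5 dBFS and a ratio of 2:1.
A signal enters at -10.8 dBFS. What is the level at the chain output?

Stage 1: overshoot 24 dB → 24/12 = 2 dB → -32.8 dBFS.
Stage 2: -32.8 dBFS is at or below the -18 dBFS threshold — no compression; output -32.8 dBFS.
Stage 3: -32.8 dBFS is at or below the -14.5 dBFS threshold — no compression; output -32.8 dBFS.

-32.8 dBFS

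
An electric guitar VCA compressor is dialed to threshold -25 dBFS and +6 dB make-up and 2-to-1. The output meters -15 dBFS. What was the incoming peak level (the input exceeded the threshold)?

Stripping the +6 dB make-up gives -21 dBFS at the gain stage.
Post-compression overshoot = -21 − (-25) = 4 dB.
Input overshoot = R × output overshoot = 8 dB → input = -25 + 8 = -17 dBFS.

-17 dBFS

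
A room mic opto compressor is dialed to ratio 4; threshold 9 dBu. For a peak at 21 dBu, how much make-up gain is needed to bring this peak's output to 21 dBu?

The peak compresses to 9 + 12/4 = 12 dBu.
To reach 21 dBu requires 21 − 12 = 9 dB of make-up.

9 dB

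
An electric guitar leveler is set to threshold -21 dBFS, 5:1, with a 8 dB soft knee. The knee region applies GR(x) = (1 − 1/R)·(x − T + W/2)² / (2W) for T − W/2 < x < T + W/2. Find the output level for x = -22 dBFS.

-22.45 dBFS

x − T + W/2 = -22 − (-21) + 4 = 3.
GR = (1 − 1/5) × 3² / 16 = 0.8 × 9 / 16 = 0.45 dB.
Output = -22 − 0.45 = -22.45 dBFS.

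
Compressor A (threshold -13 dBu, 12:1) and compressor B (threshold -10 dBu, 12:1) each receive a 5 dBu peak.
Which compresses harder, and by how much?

A: 18 dB over, compressed to 1.5 dB over, so 16.5 dB of GR.
B: 15 dB over, compressed to 1.25 dB over, so 13.75 dB of GR.
A reduces 2.75 dB more.

A, by 2.75 dB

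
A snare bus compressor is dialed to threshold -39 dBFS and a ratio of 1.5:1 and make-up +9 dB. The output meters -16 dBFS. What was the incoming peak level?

-18 dBFS

Before make-up, the level was -16 − 9 = -25 dBFS.
Post-compression overshoot = -25 − (-39) = 14 dB.
Before 1.5:1 compression the overshoot was 14 × 1.5 = 21 dB, so input = -39 + 21 = -18 dBFS.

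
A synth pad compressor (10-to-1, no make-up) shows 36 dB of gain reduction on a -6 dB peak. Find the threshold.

-46 dB

Let T be the threshold. Output overshoot = (input overshoot)/R, so -42 − T = (-6 − T)/10.
10·(-42 − T) = -6 − T → 9·T = -420 − (-6) = -414.
T = -414/9 = -46 dB.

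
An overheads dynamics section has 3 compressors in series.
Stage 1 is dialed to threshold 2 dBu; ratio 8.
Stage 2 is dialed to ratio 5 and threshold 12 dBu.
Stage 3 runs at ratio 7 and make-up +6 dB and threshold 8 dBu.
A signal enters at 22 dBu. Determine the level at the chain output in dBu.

Stage 1: 22 dBu is 20 dB over 2 dBu; at 8:1 that becomes 2.5 dB over, giving 4.5 dBu.
Stage 2: 4.5 dBu is at or below the 12 dBu threshold — no compression; output 4.5 dBu.
Stage 3: below threshold (4.5 ≤ 8); passes unchanged; make-up brings it to 10.5 dBu.

10.5 dBu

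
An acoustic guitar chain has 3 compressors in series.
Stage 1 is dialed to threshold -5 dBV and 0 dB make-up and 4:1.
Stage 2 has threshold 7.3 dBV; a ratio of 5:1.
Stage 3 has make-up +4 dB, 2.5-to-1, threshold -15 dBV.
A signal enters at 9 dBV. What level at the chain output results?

-5.6 dBV

Stage 1: 14 dB above -5 dBV, reduced 4:1 to 3.5 dB above → -1.5 dBV.
Stage 2: -1.5 dBV is at or below the 7.3 dBV threshold — no compression; output -1.5 dBV.
Stage 3: -1.5 dBV is 13.5 dB over -15 dBV; at 2.5:1 that becomes 5.4 dB over, giving -9.6 dBV; +4 dB make-up → -5.6 dBV.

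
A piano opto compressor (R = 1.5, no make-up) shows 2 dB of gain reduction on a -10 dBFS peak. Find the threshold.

Input is 6 dB above T (since output overshoot × R = input overshoot: (-12 − T)·1.5 = -10 − T gives T = -16 dBFS).
Check: -16 + (-10 − (-16))/1.5 = -16 + 4 = -12 dBFS. ✓

-16 dBFS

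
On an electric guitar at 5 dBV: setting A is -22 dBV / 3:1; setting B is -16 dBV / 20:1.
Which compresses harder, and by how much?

B, by 1.95 dB

A: overshoot 27 dB → output overshoot 9 dB → GR 18 dB.
B: overshoot 21 dB → output overshoot 1.05 dB → GR 19.95 dB.
B applies 1.95 dB more gain reduction.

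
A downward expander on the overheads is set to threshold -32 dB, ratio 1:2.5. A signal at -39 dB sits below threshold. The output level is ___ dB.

-49.5 dB

The input is 7 dB below the -32 dB threshold.
A 1:2.5 expander multiplies undershoot by 2.5: 7 × 2.5 = 17.5 dB below threshold.
Output = -32 − 17.5 = -49.5 dB.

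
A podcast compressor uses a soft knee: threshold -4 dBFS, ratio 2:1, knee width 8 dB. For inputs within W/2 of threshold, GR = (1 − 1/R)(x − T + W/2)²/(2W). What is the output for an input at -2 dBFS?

x − T + W/2 = -2 − (-4) + 4 = 6.
GR = (1 − 1/2) × 6² / 16 = 0.5 × 36 / 16 = 1.125 dB.
Output = -2 − 1.125 = -3.125 dBFS.

-3.125 dBFS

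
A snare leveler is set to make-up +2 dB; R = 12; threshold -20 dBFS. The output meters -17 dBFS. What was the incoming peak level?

Stripping the +2 dB make-up gives -19 dBFS at the gain stage.
That's 1 dB above the -20 dBFS threshold.
Undo the ratio: input overshoot = 1 × 12 = 12 dB, giving input = -8 dBFS.

-8 dBFS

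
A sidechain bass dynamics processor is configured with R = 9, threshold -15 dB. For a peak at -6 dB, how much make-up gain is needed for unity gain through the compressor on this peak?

Overshoot 9 dB → 9/9 = 1 dB after compression, so the compressed level is -15 + 1 = -14 dB.
Make-up = target − compressed = -6 − (-14) = 8 dB.

8 dB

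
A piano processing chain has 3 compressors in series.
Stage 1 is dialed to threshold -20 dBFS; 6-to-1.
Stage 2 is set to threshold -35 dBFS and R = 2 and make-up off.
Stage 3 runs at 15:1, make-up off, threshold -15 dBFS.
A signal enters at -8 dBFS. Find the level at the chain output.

Stage 1: overshoot 12 dB → 12/6 = 2 dB → -18 dBFS.
Stage 2: 17 dB above -35 dBFS, reduced 2:1 to 8.5 dB above → -26.5 dBFS.
Stage 3: -26.5 dBFS ≤ -15 dBFS, so stage 3 doesn't engage; output -26.5 dBFS.

-26.5 dBFS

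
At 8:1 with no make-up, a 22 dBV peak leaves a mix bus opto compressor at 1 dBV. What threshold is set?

Gain reduction = 22 − 1 = 21 dB; output overshoot = GR / (R − 1) = 21 / 7 = 3 dB.
Threshold = output − output overshoot = 1 − 3 = -2 dBV.

-2 dBV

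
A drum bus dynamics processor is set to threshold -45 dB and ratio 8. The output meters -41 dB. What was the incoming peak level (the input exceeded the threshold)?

Post-compression overshoot = -41 − (-45) = 4 dB.
Undo the ratio: input overshoot = 4 × 8 = 32 dB, giving input = -13 dB.

-13 dB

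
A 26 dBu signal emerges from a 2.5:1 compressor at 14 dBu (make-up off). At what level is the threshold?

Input is 20 dB above T (since output overshoot × R = input overshoot: (14 − T)·2.5 = 26 − T gives T = 6 dBu).
Check: 6 + (26 − 6)/2.5 = 6 + 8 = 14 dBu. ✓

6 dBu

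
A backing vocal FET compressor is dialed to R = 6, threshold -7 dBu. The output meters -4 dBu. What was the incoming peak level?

11 dBu

Post-compression overshoot = -4 − (-7) = 3 dB.
Before 6:1 compression the overshoot was 3 × 6 = 18 dB, so input = -7 + 18 = 11 dBu.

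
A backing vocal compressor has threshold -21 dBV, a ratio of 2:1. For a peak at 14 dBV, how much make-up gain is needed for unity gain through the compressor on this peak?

Overshoot 35 dB → 35/2 = 17.5 dB after compression, so the compressed level is -21 + 17.5 = -3.5 dBV.
Make-up = target − compressed = 14 − (-3.5) = 17.5 dB.

17.5 dB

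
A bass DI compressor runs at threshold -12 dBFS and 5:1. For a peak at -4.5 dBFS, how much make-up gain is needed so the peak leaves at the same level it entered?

6 dB

The peak compresses to -12 + 7.5/5 = -10.5 dBFS.
To reach -4.5 dBFS requires -4.5 − (-10.5) = 6 dB of make-up.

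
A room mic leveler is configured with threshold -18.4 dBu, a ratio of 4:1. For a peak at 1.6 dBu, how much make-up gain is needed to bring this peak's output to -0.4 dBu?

13 dB

Overshoot 20 dB → 20/4 = 5 dB after compression, so the compressed level is -18.4 + 5 = -13.4 dBu.
Make-up = target − compressed = -0.4 − (-13.4) = 13 dB.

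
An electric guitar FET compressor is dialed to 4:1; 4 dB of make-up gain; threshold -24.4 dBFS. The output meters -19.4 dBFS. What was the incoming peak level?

Stripping the +4 dB make-up gives -23.4 dBFS at the gain stage.
Post-compression overshoot = -23.4 − (-24.4) = 1 dB.
Before 4:1 compression the overshoot was 1 × 4 = 4 dB, so input = -24.4 + 4 = -20.4 dBFS.

-20.4 dBFS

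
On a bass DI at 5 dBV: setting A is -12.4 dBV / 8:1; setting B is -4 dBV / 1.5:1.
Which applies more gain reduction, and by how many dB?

A: GR = 17.4 − 17.4/8 = 15.225 dB.
B: GR = 9 − 9/1.5 = 3 dB.
Difference: 12.225 dB in favour of A.

A, by 12.225 dB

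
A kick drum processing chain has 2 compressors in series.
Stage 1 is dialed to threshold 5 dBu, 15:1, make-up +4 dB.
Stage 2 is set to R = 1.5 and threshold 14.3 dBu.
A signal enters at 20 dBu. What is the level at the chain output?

Stage 1: 20 dBu is 15 dB over 5 dBu; at 15:1 that becomes 1 dB over, giving 6 dBu; +4 dB make-up → 10 dBu.
Stage 2: 10 dBu is at or below the 14.3 dBu threshold — no compression; output 10 dBu.

10 dBu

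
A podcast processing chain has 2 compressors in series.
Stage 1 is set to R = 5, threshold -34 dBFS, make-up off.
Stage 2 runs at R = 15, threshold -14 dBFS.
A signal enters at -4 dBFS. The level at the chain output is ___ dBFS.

-28 dBFS

Stage 1: -4 dBFS is 30 dB over -34 dBFS; at 5:1 that becomes 6 dB over, giving -28 dBFS.
Stage 2: below threshold (-28 ≤ -14); passes unchanged; output -28 dBFS.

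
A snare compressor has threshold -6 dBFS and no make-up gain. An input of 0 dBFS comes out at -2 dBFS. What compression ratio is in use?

1.5:1

Input overshoot = 0 − (-6) = 6 dB; output overshoot = -2 − (-6) = 4 dB.
Ratio = 6 / 4 = 1.5.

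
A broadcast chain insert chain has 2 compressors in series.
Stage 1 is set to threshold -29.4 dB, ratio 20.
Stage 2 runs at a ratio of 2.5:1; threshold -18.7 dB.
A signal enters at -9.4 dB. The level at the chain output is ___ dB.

Stage 1: 20 dB above -29.4 dB, reduced 20:1 to 1 dB above → -28.4 dB.
Stage 2: below threshold (-28.4 ≤ -18.7); passes unchanged; output -28.4 dB.

-28.4 dB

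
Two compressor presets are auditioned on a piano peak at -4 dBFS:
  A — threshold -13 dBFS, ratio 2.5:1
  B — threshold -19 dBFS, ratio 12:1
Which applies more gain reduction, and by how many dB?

A: GR = 9 − 9/2.5 = 5.4 dB.
B: GR = 15 − 15/12 = 13.75 dB.
B applies 8.35 dB more gain reduction.

B, by 8.35 dB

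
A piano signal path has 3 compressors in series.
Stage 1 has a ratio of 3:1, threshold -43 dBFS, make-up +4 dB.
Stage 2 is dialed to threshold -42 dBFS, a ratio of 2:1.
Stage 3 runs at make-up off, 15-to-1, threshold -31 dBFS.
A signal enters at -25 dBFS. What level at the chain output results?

-37.5 dBFS

Stage 1: 18 dB above -43 dBFS, reduced 3:1 to 6 dB above → -37 dBFS; +4 dB make-up → -33 dBFS.
Stage 2: -33 dBFS is 9 dB over -42 dBFS; at 2:1 that becomes 4.5 dB over, giving -37.5 dBFS.
Stage 3: -37.5 dBFS ≤ -31 dBFS, so stage 3 doesn't engage; output -37.5 dBFS.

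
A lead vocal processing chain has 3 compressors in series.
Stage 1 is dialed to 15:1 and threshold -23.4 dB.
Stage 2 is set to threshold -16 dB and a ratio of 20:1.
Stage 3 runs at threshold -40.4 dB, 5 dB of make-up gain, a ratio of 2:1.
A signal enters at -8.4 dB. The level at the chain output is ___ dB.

Stage 1: 15 dB above -23.4 dB, reduced 15:1 to 1 dB above → -22.4 dB.
Stage 2: -22.4 dB ≤ -16 dB, so stage 2 doesn't engage; output -22.4 dB.
Stage 3: 18 dB above -40.4 dB, reduced 2:1 to 9 dB above → -31.4 dB; +5 dB make-up → -26.4 dB.

-26.4 dB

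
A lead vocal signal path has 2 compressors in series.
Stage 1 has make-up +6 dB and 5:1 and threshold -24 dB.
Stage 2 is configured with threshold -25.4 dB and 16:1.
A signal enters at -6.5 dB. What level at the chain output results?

Stage 1: overshoot 17.5 dB → 17.5/5 = 3.5 dB → -20.5 dB; +6 dB make-up → -14.5 dB.
Stage 2: -14.5 dB is 10.9 dB over -25.4 dB; at 16:1 that becomes 0.68125 dB over, giving -24.71875 dB.

-24.71875 dB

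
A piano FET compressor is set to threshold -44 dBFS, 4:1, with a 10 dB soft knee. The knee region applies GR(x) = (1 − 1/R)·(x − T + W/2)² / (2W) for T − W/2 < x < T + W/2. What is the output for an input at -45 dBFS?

x − T + W/2 = -45 − (-44) + 5 = 4.
GR = (1 − 1/4) × 4² / 20 = 0.75 × 16 / 20 = 0.6 dB.
Output = -45 − 0.6 = -45.6 dBFS.

-45.6 dBFS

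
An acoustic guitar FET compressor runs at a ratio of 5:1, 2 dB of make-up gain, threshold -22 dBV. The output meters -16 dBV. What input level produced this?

Before make-up, the level was -16 − 2 = -18 dBV.
That's 4 dB above the -22 dBV threshold.
Input overshoot = R × output overshoot = 20 dB → input = -22 + 20 = -2 dBV.

-2 dBV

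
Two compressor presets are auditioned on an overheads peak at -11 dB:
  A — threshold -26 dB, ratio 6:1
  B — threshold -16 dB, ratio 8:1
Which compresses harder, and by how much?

A, by 8.125 dB

A: 15 dB over, compressed to 2.5 dB over, so 12.5 dB of GR.
B: 5 dB over, compressed to 0.625 dB over, so 4.375 dB of GR.
A applies 8.125 dB more gain reduction.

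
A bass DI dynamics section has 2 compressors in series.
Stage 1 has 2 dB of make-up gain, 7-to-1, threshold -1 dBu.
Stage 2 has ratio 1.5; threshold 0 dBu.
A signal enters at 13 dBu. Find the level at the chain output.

Stage 1: 14 dB above -1 dBu, reduced 7:1 to 2 dB above → 1 dBu; +2 dB make-up → 3 dBu.
Stage 2: 3 dBu is 3 dB over 0 dBu; at 1.5:1 that becomes 2 dB over, giving 2 dBu.

2 dBu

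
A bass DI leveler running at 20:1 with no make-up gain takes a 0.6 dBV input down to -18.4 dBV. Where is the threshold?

Gain reduction = 0.6 − (-18.4) = 19 dB; output overshoot = GR / (R − 1) = 19 / 19 = 1 dB.
Threshold = output − output overshoot = -18.4 − 1 = -19.4 dBV.

-19.4 dBV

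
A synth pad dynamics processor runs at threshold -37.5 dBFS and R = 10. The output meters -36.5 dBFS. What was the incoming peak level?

That's 1 dB above the -37.5 dBFS threshold.
Undo the ratio: input overshoot = 1 × 10 = 10 dB, giving input = -27.5 dBFS.

-27.5 dBFS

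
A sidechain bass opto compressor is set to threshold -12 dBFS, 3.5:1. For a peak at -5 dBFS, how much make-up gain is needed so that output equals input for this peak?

Without make-up, output = threshold + overshoot/3.5 = -12 + 2 = -10 dBFS.
Gap to target: 5 dB.

5 dB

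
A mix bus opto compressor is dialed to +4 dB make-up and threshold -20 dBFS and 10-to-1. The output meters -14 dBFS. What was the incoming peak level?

0 dBFS

Stripping the +4 dB make-up gives -18 dBFS at the gain stage.
Post-compression overshoot = -18 − (-20) = 2 dB.
Before 10:1 compression the overshoot was 2 × 10 = 20 dB, so input = -20 + 20 = 0 dBFS.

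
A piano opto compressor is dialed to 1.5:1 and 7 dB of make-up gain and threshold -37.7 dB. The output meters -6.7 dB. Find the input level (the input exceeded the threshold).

-1.7 dB

Stripping the +7 dB make-up gives -13.7 dB at the gain stage.
The compressed level sits -13.7 − (-37.7) = 24 dB over threshold.
Undo the ratio: input overshoot = 24 × 1.5 = 36 dB, giving input = -1.7 dB.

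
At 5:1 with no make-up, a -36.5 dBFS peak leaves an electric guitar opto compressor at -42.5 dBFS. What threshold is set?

-44 dBFS

Let T be the threshold. Output overshoot = (input overshoot)/R, so -42.5 − T = (-36.5 − T)/5.
5·(-42.5 − T) = -36.5 − T → 4·T = -212.5 − (-36.5) = -176.
T = -176/4 = -44 dBFS.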